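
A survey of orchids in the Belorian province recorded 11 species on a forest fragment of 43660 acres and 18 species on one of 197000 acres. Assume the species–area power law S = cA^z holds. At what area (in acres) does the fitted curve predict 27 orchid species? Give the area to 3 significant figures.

681000 acres

z = ln(18/11) / ln(197000/43660) = 0.4925 / 1.5068 = 0.3268
c = 11 / 43660^0.3268 = 11 / 32.85 = 0.3348
A = (27/0.3348)^(1/0.3268) ⇒ ln A = ln(80.64)/0.3268 = 13.4315
A = e^13.4315 ≈ 681132 acres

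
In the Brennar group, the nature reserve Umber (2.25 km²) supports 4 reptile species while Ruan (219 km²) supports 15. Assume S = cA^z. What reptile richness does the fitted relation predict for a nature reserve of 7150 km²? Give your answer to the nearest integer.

z = ln(15/4) / ln(219/2.25) = 1.3218 / 4.5781 = 0.2887
c = 4 / 2.25^0.2887 = 4 / 1.264 = 3.165
S₃ = 3.165 × 7150^0.2887 = 3.165 × 12.97 ≈ 41.04

41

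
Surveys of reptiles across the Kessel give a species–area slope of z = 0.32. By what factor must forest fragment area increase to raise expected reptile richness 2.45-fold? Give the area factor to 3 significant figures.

16.4

(A₂/A₁)^0.32 = 2.45, so A₂/A₁ = 2.45^(1/0.32) = 2.45^3.125
ln(A₂/A₁) = ln 2.45 / 0.32 = 0.8961 / 0.32 = 2.8003
A₂/A₁ = e^2.8003 ≈ 16.45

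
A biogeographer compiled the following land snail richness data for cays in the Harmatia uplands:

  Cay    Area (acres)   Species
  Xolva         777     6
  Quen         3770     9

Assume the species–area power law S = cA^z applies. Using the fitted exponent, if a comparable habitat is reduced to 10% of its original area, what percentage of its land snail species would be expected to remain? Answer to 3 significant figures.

55.4%

z = ln(9/6) / ln(3770/777) = 0.4055 / 1.5794 = 0.2567
S_new/S_old = (A_new/A_old)^z = 0.1^0.2567 = exp(0.2567 × -2.3026) = 0.5537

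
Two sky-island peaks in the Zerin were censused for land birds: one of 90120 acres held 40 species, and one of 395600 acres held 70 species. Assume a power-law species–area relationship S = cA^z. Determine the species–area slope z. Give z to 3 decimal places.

Taking logs: ln S = ln c + z ln A, so z = (ln S₂ − ln S₁)/(ln A₂ − ln A₁).
z = ln(70/40) / ln(395600/90120) = ln(1.75) / ln(4.39) = 0.5596 / 1.4793 = 0.3783

0.378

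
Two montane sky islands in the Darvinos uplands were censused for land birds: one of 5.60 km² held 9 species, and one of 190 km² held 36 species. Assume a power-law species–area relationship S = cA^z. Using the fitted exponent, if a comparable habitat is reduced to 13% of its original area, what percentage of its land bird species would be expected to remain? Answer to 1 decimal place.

44.8%

z = ln(36/9) / ln(190/5.6) = 1.3863 / 3.5243 = 0.3934
S_new/S_old = (A_new/A_old)^z = 0.13^0.3934 = exp(0.3934 × -2.0402) = 0.4482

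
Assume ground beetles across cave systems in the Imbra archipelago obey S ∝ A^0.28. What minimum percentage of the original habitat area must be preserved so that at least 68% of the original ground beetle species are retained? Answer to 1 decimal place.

Need (A_new/A_old)^0.28 = 0.68, so A_new/A_old = 0.68^(1/0.28) = 0.68^3.571
ln(A_new/A_old) = ln 0.68 / 0.28 = -0.3857 / 0.28 = -1.3774
A_new/A_old = e^-1.3774 ≈ 0.2522

25.2%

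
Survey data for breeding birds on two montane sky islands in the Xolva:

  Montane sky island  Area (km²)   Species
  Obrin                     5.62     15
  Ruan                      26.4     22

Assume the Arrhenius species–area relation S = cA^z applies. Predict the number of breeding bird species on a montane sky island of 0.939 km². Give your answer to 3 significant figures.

z = ln(22/15) / ln(26.4/5.62) = 0.3830 / 1.5470 = 0.2476
c = 15 / 5.62^0.2476 = 15 / 1.533 = 9.783
S₃ = 9.783 × 0.939^0.2476 = 9.783 × 0.9845 ≈ 9.632

9.63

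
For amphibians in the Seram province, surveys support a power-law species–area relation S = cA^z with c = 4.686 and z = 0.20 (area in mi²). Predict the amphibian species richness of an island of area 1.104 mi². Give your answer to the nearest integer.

S = 4.686 × 1.104^0.2
ln S = ln 4.686 + 0.2 × ln 1.104 = 1.5446 + 0.2 × 0.0989 = 1.5644
S = e^1.5644 ≈ 4.78

5 species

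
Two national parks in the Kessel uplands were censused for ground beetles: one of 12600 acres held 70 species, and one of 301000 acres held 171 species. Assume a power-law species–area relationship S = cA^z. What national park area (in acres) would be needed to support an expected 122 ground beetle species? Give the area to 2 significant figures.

91000 acres

z = ln(171/70) / ln(301000/12600) = 0.8932 / 3.1734 = 0.2815
c = 70 / 12600^0.2815 = 70 / 14.26 = 4.909
A = (122/4.909)^(1/0.2815) ⇒ ln A = ln(24.85)/0.2815 = 11.4152
A = e^11.4152 ≈ 90692 acres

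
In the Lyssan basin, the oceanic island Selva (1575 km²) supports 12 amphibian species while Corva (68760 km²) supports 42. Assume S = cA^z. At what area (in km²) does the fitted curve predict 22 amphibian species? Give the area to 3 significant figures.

z = ln(42/12) / ln(68760/1575) = 1.2528 / 3.7764 = 0.3317
c = 12 / 1575^0.3317 = 12 / 11.5 = 1.044
A = (22/1.044)^(1/0.3317) ⇒ ln A = ln(21.08)/0.3317 = 9.1892
A = e^9.1892 ≈ 9790 km²

9790 km²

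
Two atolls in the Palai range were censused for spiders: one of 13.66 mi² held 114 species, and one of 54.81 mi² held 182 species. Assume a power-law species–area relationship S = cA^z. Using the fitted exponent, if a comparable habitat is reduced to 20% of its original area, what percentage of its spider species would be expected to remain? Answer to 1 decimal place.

58.2%

z = ln(182/114) / ln(54.81/13.66) = 0.4678 / 1.3894 = 0.3367
S_new/S_old = (A_new/A_old)^z = 0.2^0.3367 = exp(0.3367 × -1.6094) = 0.5816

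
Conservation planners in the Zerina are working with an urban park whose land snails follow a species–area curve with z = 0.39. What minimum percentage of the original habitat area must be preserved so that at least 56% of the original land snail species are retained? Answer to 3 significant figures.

22.6%

Need (A_new/A_old)^0.39 = 0.56, so A_new/A_old = 0.56^(1/0.39) = 0.56^2.564
ln(A_new/A_old) = ln 0.56 / 0.39 = -0.5798 / 0.39 = -1.4867
A_new/A_old = e^-1.4867 ≈ 0.2261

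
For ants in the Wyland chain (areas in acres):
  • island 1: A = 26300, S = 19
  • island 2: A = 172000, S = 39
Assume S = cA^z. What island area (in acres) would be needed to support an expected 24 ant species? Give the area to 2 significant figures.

z = ln(39/19) / ln(172000/26300) = 0.7191 / 1.8779 = 0.3829
c = 19 / 26300^0.3829 = 19 / 49.27 = 0.3857
A = (24/0.3857)^(1/0.3829) ⇒ ln A = ln(62.23)/0.3829 = 10.7874
A = e^10.7874 ≈ 48406 acres

48000 acres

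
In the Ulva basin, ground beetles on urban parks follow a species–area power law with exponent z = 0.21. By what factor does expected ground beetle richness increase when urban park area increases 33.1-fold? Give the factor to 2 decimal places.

S₂/S₁ = (A₂/A₁)^z = 33.1^0.21
ln(S₂/S₁) = 0.21 × ln 33.1 = 0.21 × 3.4995 = 0.7349
S₂/S₁ = e^0.7349 ≈ 2.085

2.09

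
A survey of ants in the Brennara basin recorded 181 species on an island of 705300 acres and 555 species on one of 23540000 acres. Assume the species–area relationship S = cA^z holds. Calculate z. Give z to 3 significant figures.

0.319

Taking logs: ln S = ln c + z ln A, so z = (ln S₂ − ln S₁)/(ln A₂ − ln A₁).
z = ln(555/181) / ln(23540000/705300) = ln(3.066) / ln(33.38) = 1.1205 / 3.5078 = 0.3194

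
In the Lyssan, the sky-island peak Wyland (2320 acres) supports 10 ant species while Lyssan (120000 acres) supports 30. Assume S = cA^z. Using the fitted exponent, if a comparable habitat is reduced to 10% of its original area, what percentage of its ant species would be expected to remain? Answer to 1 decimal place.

z = ln(30/10) / ln(120000/2320) = 1.0986 / 3.9459 = 0.2784
S_new/S_old = (A_new/A_old)^z = 0.1^0.2784 = exp(0.2784 × -2.3026) = 0.5267

52.7%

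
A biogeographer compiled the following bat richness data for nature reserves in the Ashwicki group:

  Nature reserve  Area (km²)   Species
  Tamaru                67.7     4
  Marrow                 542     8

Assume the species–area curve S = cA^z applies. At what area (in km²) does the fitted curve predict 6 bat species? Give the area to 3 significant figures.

229 km²

z = ln(8/4) / ln(542/67.7) = 0.6931 / 2.0802 = 0.3332
c = 4 / 67.7^0.3332 = 4 / 4.074 = 0.9819
A = (6/0.9819)^(1/0.3332) ⇒ ln A = ln(6.11)/0.3332 = 5.4319
A = e^5.4319 ≈ 228.6 km²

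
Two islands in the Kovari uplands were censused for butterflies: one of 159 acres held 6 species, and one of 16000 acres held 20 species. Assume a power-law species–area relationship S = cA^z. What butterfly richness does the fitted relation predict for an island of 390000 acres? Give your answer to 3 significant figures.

z = ln(20/6) / ln(16000/159) = 1.2040 / 4.6114 = 0.2611
c = 6 / 159^0.2611 = 6 / 3.756 = 1.597
S₃ = 1.597 × 390000^0.2611 = 1.597 × 28.82 ≈ 46.04

46.0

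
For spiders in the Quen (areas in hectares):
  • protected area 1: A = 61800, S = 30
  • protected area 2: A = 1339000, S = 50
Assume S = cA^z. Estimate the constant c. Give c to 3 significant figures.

z = ln(S₂/S₁) / ln(A₂/A₁) = ln(50/30) / ln(1339000/61800) = 0.5108 / 3.0758 = 0.1661
c = S₁ / A₁^z = 30 / 61800^0.1661 = 30 / 6.247 = 4.802

4.80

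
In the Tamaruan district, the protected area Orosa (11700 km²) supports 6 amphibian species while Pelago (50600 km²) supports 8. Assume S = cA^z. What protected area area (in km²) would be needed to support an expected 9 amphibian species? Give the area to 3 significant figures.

z = ln(8/6) / ln(50600/11700) = 0.2877 / 1.4644 = 0.1965
c = 6 / 11700^0.1965 = 6 / 6.298 = 0.9527
A = (9/0.9527)^(1/0.1965) ⇒ ln A = ln(9.447)/0.1965 = 11.4312
A = e^11.4312 ≈ 92157 km²

92200 km²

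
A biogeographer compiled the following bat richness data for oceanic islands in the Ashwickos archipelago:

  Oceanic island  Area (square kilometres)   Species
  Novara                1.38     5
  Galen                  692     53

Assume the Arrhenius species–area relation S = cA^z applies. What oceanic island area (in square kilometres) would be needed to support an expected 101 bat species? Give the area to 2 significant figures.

3800 square kilometres

z = ln(53/5) / ln(692/1.38) = 2.3609 / 6.2175 = 0.3797
c = 5 / 1.38^0.3797 = 5 / 1.13 = 4.424
A = (101/4.424)^(1/0.3797) ⇒ ln A = ln(22.83)/0.3797 = 8.2378
A = e^8.2378 ≈ 3781 square kilometres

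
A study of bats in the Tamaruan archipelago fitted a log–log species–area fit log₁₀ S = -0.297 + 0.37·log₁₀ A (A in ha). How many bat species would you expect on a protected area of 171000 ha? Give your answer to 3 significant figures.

S = 0.5047 × 171000^0.37
ln S = ln 0.5047 + 0.37 × ln 171000 = -0.6839 + 0.37 × 12.0494 = 3.7744
S = e^3.7744 ≈ 43.57

43.6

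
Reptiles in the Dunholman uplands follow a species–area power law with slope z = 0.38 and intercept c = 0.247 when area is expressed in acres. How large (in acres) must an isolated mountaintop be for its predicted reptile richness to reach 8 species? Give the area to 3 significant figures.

9430 acres

8 = 0.247 × A^0.38  ⇒  A^0.38 = 8/0.247 = 32.39
ln A = ln(32.39) / 0.38 = 3.4778 / 0.38 = 9.1521
A = e^9.1521 ≈ 9434 acres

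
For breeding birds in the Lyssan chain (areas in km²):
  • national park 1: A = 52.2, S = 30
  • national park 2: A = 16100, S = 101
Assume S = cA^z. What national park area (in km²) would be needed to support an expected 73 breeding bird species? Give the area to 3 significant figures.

z = ln(101/30) / ln(16100/52.2) = 1.2139 / 5.7315 = 0.2118
c = 30 / 52.2^0.2118 = 30 / 2.311 = 12.98
A = (73/12.98)^(1/0.2118) ⇒ ln A = ln(5.623)/0.2118 = 8.1537
A = e^8.1537 ≈ 3476 km²

3480 km²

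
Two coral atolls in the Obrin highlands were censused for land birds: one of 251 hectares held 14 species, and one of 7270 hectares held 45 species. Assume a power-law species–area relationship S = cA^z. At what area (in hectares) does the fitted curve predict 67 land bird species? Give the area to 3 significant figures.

z = ln(45/14) / ln(7270/251) = 1.1676 / 3.3661 = 0.3469
c = 14 / 251^0.3469 = 14 / 6.798 = 2.059
A = (67/2.059)^(1/0.3469) ⇒ ln A = ln(32.53)/0.3469 = 10.0390
A = e^10.0390 ≈ 22902 hectares

22900 hectares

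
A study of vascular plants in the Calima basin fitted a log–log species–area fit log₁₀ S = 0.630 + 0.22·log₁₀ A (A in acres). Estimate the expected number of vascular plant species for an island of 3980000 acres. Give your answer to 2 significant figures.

120

S = 4.266 × 3980000^0.22 = 4.266 × 28.31 ≈ 120.8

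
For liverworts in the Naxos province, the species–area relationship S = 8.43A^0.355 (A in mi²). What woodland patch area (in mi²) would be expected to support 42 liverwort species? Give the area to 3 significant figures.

42 = 8.43 × A^0.355  ⇒  A^0.355 = 42/8.43 = 4.982
ln A = ln(4.982) / 0.355 = 1.6059 / 0.355 = 4.5236
A = e^4.5236 ≈ 92.17 mi²

92.2 mi²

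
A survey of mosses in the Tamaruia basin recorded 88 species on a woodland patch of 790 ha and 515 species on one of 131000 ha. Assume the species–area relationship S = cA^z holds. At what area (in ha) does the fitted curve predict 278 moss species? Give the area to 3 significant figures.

22000 ha

z = ln(515/88) / ln(131000/790) = 1.7668 / 5.1109 = 0.3457
c = 88 / 790^0.3457 = 88 / 10.04 = 8.766
A = (278/8.766)^(1/0.3457) ⇒ ln A = ln(31.71)/0.3457 = 9.9995
A = e^9.9995 ≈ 22015 ha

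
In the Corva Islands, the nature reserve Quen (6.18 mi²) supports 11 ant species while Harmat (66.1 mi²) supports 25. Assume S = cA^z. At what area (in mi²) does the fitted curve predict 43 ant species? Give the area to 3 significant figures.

z = ln(25/11) / ln(66.1/6.18) = 0.8210 / 2.3699 = 0.3464
c = 11 / 6.18^0.3464 = 11 / 1.879 = 5.853
A = (43/5.853)^(1/0.3464) ⇒ ln A = ln(7.347)/0.3464 = 5.7566
A = e^5.7566 ≈ 316.3 mi²

316 mi²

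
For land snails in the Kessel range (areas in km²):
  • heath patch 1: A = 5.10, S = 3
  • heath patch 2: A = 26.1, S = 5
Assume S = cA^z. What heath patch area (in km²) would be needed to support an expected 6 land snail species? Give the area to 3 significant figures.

z = ln(5/3) / ln(26.1/5.1) = 0.5108 / 1.6327 = 0.3129
c = 3 / 5.1^0.3129 = 3 / 1.665 = 1.802
A = (6/1.802)^(1/0.3129) ⇒ ln A = ln(3.33)/0.3129 = 3.8447
A = e^3.8447 ≈ 46.74 km²

46.7 km²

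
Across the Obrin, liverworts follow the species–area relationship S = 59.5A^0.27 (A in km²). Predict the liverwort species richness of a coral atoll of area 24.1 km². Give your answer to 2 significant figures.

S = 59.5 × 24.1^0.27
ln S = ln 59.5 + 0.27 × ln 24.1 = 4.0860 + 0.27 × 3.1822 = 4.9452
S = e^4.9452 ≈ 140.5

140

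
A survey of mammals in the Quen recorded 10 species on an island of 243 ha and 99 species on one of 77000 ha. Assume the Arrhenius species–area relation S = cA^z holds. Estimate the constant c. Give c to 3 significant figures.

1.12

z = ln(S₂/S₁) / ln(A₂/A₁) = ln(99/10) / ln(77000/243) = 2.2925 / 5.7585 = 0.3981
c = S₁ / A₁^z = 10 / 243^0.3981 = 10 / 8.907 = 1.123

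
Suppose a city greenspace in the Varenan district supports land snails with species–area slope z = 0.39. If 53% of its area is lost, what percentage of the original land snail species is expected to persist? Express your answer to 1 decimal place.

S_new/S_old = (A_new/A_old)^z = 0.47^0.39
= exp(0.39 × ln 0.47) = exp(0.39 × -0.7550) = exp(-0.2945) ≈ 0.7449

74.5%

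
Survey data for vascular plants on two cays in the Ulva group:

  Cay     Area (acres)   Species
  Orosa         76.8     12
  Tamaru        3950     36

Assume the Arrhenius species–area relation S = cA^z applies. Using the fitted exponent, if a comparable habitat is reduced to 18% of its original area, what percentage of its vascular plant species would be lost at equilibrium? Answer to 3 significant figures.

38.0%

z = ln(36/12) / ln(3950/76.8) = 1.0986 / 3.9403 = 0.2788
S_new/S_old = (A_new/A_old)^z = 0.18^0.2788 = exp(0.2788 × -1.7148) = 0.62
Fraction lost = 1 − 0.62 = 0.38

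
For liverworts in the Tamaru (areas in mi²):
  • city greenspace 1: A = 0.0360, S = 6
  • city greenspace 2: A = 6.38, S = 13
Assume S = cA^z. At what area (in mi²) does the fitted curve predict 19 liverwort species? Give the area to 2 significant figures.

81 mi²

z = ln(13/6) / ln(6.38/0.036) = 0.7732 / 5.1774 = 0.1493
c = 6 / 0.036^0.1493 = 6 / 0.6087 = 9.857
A = (19/9.857)^(1/0.1493) ⇒ ln A = ln(1.928)/0.1493 = 4.3943
A = e^4.3943 ≈ 80.99 mi²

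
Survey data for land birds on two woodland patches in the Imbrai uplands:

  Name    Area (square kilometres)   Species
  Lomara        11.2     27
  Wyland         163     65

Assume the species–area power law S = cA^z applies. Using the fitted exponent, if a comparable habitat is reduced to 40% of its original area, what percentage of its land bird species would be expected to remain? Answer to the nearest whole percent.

z = ln(65/27) / ln(163/11.2) = 0.8786 / 2.6778 = 0.3281
S_new/S_old = (A_new/A_old)^z = 0.4^0.3281 = exp(0.3281 × -0.9163) = 0.7404

74%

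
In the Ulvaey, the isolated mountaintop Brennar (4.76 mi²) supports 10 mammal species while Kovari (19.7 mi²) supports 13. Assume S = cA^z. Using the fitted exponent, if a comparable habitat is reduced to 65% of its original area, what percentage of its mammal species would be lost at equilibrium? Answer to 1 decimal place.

7.6%

z = ln(13/10) / ln(19.7/4.76) = 0.2624 / 1.4204 = 0.1847
S_new/S_old = (A_new/A_old)^z = 0.65^0.1847 = exp(0.1847 × -0.4308) = 0.9235
Fraction lost = 1 − 0.9235 = 0.07649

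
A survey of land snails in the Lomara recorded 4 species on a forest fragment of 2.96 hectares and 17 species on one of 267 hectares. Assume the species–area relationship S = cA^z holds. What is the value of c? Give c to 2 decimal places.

2.82

z = ln(S₂/S₁) / ln(A₂/A₁) = ln(17/4) / ln(267/2.96) = 1.4469 / 4.5021 = 0.3214
c = S₁ / A₁^z = 4 / 2.96^0.3214 = 4 / 1.417 = 2.822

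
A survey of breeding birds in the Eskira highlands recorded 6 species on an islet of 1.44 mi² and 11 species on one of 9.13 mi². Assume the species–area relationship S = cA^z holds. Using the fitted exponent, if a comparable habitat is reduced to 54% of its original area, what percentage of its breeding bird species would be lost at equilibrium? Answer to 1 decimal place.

18.3%

z = ln(11/6) / ln(9.13/1.44) = 0.6061 / 1.8469 = 0.3282
S_new/S_old = (A_new/A_old)^z = 0.54^0.3282 = exp(0.3282 × -0.6162) = 0.8169
Fraction lost = 1 − 0.8169 = 0.1831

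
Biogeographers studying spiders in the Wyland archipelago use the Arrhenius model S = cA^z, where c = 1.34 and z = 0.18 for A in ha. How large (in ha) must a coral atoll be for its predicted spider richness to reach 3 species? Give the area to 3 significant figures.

3 = 1.34 × A^0.18  ⇒  A^0.18 = 3/1.34 = 2.239
ln A = ln(2.239) / 0.18 = 0.8059 / 0.18 = 4.4775
A = e^4.4775 ≈ 88.01 ha

88.0 ha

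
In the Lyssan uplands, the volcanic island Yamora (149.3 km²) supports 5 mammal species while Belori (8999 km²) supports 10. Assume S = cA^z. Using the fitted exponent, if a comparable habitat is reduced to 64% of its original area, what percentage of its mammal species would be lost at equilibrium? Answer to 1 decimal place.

7.3%

z = ln(10/5) / ln(8999/149.3) = 0.6931 / 4.0989 = 0.1691
S_new/S_old = (A_new/A_old)^z = 0.64^0.1691 = exp(0.1691 × -0.4463) = 0.9273
Fraction lost = 1 − 0.9273 = 0.07269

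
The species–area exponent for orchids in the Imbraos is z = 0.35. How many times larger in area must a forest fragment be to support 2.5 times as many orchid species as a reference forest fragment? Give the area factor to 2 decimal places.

(A₂/A₁)^0.35 = 2.5, so A₂/A₁ = 2.5^(1/0.35) = 2.5^2.857
ln(A₂/A₁) = ln 2.5 / 0.35 = 0.9163 / 0.35 = 2.6180
A₂/A₁ = e^2.6180 ≈ 13.71

13.71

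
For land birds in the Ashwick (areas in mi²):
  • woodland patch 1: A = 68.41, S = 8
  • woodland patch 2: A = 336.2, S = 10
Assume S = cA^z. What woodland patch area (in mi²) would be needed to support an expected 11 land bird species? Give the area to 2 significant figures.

660 mi²

z = ln(10/8) / ln(336.2/68.41) = 0.2231 / 1.5922 = 0.1401
c = 8 / 68.41^0.1401 = 8 / 1.808 = 4.425
A = (11/4.425)^(1/0.1401) ⇒ ln A = ln(2.486)/0.1401 = 6.4978
A = e^6.4978 ≈ 663.7 mi²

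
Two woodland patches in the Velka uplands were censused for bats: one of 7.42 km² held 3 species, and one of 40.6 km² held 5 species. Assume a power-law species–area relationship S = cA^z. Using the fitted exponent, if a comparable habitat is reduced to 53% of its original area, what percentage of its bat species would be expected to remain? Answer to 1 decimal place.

82.6%

z = ln(5/3) / ln(40.6/7.42) = 0.5108 / 1.6996 = 0.3006
S_new/S_old = (A_new/A_old)^z = 0.53^0.3006 = exp(0.3006 × -0.6349) = 0.8263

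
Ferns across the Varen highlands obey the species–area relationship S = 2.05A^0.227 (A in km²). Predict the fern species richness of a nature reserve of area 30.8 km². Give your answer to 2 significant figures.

S = 2.05 × 30.8^0.227
ln S = ln 2.05 + 0.227 × ln 30.8 = 0.7178 + 0.227 × 3.4275 = 1.4959
S = e^1.4959 ≈ 4.463

4.5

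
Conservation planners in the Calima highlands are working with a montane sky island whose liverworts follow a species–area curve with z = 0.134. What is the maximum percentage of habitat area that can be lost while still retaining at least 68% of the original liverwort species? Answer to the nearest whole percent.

94%

Need (A_new/A_old)^0.134 = 0.68, so A_new/A_old = 0.68^(1/0.134) = 0.68^7.463
ln(A_new/A_old) = ln 0.68 / 0.134 = -0.3857 / 0.134 = -2.8781
A_new/A_old = e^-2.8781 ≈ 0.05624
Fraction that can be lost = 1 − 0.05624 = 0.9438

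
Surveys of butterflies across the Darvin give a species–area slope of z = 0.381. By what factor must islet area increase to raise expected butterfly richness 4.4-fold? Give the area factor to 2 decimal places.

48.85

(A₂/A₁)^0.381 = 4.4, so A₂/A₁ = 4.4^(1/0.381) = 4.4^2.625
ln(A₂/A₁) = ln 4.4 / 0.381 = 1.4816 / 0.381 = 3.8887
A₂/A₁ = e^3.8887 ≈ 48.85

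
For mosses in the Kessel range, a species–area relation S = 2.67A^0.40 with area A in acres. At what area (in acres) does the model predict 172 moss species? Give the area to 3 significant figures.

33300 acres

172 = 2.67 × A^0.4  ⇒  A^0.4 = 172/2.67 = 64.42
ln A = ln(64.42) / 0.4 = 4.1654 / 0.4 = 10.4135
A = e^10.4135 ≈ 33308 acres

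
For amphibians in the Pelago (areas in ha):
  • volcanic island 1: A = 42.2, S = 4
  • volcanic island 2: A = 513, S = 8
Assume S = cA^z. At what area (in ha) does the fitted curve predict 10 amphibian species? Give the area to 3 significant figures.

z = ln(8/4) / ln(513/42.2) = 0.6931 / 2.4979 = 0.2775
c = 4 / 42.2^0.2775 = 4 / 2.825 = 1.416
A = (10/1.416)^(1/0.2775) ⇒ ln A = ln(7.063)/0.2775 = 7.0444
A = e^7.0444 ≈ 1146 ha

1150 ha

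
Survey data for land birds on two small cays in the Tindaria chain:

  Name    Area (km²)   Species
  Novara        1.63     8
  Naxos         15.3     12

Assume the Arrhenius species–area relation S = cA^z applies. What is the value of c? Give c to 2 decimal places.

z = ln(S₂/S₁) / ln(A₂/A₁) = ln(12/8) / ln(15.3/1.63) = 0.4055 / 2.2393 = 0.1811
c = S₁ / A₁^z = 8 / 1.63^0.1811 = 8 / 1.092 = 7.323

7.32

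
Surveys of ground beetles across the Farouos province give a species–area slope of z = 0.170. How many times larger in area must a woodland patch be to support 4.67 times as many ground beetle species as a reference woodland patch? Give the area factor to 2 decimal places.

8652.83

(A₂/A₁)^0.17 = 4.67, so A₂/A₁ = 4.67^(1/0.17) = 4.67^5.882
ln(A₂/A₁) = ln 4.67 / 0.17 = 1.5412 / 0.17 = 9.0656
A₂/A₁ = e^9.0656 ≈ 8653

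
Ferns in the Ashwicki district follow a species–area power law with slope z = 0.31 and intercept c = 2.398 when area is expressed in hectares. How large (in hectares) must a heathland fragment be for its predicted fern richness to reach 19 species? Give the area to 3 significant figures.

794 hectares

19 = 2.398 × A^0.31  ⇒  A^0.31 = 19/2.398 = 7.923
ln A = ln(7.923) / 0.31 = 2.0698 / 0.31 = 6.6768
A = e^6.6768 ≈ 793.8 hectares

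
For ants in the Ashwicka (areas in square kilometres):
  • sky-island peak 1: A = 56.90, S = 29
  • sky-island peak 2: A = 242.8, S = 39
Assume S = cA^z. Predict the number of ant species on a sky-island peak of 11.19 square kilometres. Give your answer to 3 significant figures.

z = ln(39/29) / ln(242.8/56.9) = 0.2963 / 1.4509 = 0.2042
c = 29 / 56.9^0.2042 = 29 / 2.282 = 12.71
S₃ = 12.71 × 11.19^0.2042 = 12.71 × 1.637 ≈ 20.81

20.8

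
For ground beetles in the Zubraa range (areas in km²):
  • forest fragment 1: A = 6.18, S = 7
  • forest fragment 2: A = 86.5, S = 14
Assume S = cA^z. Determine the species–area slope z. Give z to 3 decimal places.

Taking logs: ln S = ln c + z ln A, so z = (ln S₂ − ln S₁)/(ln A₂ − ln A₁).
z = ln(14/7) / ln(86.5/6.18) = ln(2) / ln(14) = 0.6931 / 2.6388 = 0.2627

0.263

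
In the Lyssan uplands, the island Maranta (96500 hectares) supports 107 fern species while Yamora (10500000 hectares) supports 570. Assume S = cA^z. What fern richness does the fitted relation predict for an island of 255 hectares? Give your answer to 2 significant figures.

z = ln(570/107) / ln(10500000/96500) = 1.6728 / 4.6896 = 0.3567
c = 107 / 96500^0.3567 = 107 / 59.98 = 1.784
S₃ = 1.784 × 255^0.3567 = 1.784 × 7.218 ≈ 12.88

13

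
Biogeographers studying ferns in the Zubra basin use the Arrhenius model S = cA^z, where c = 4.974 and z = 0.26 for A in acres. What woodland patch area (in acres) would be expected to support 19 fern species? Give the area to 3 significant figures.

173 acres

19 = 4.974 × A^0.26  ⇒  A^0.26 = 19/4.974 = 3.82
ln A = ln(3.82) / 0.26 = 1.3402 / 0.26 = 5.1547
A = e^5.1547 ≈ 173.2 acres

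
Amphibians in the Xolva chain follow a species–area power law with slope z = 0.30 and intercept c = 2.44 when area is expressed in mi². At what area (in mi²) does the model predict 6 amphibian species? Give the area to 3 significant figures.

20.1 mi²

6 = 2.44 × A^0.3  ⇒  A^0.3 = 6/2.44 = 2.459
ln A = ln(2.459) / 0.3 = 0.8998 / 0.3 = 2.9992
A = e^2.9992 ≈ 20.07 mi²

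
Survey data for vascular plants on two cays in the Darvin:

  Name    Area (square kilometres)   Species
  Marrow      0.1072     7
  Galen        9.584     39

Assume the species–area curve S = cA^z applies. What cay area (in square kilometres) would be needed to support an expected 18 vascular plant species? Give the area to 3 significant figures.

1.27 square kilometres

z = ln(39/7) / ln(9.584/0.1072) = 1.7177 / 4.4932 = 0.3823
c = 7 / 0.1072^0.3823 = 7 / 0.4259 = 16.44
A = (18/16.44)^(1/0.3823) ⇒ ln A = ln(1.095)/0.3823 = 0.2375
A = e^0.2375 ≈ 1.268 square kilometres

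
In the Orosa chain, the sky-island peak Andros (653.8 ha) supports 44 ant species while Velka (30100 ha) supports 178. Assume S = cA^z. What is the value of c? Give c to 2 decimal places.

z = ln(S₂/S₁) / ln(A₂/A₁) = ln(178/44) / ln(30100/653.8) = 1.3976 / 3.8295 = 0.3650
c = S₁ / A₁^z = 44 / 653.8^0.3650 = 44 / 10.65 = 4.13

4.13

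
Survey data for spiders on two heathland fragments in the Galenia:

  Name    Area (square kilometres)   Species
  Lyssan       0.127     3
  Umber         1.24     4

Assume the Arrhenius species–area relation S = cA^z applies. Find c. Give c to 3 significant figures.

3.89

z = ln(S₂/S₁) / ln(A₂/A₁) = ln(4/3) / ln(1.24/0.127) = 0.2877 / 2.2787 = 0.1262
c = S₁ / A₁^z = 3 / 0.127^0.1262 = 3 / 0.7706 = 3.893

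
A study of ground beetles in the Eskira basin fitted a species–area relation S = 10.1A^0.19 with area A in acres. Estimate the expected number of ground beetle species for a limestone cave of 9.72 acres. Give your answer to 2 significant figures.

S = 10.1 × 9.72^0.19 = 10.1 × 1.54 ≈ 15.56

16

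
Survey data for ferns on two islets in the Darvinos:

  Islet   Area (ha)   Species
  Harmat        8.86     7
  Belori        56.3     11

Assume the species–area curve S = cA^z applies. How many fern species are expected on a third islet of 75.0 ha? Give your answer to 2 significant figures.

z = ln(11/7) / ln(56.3/8.86) = 0.4520 / 1.8491 = 0.2444
c = 7 / 8.86^0.2444 = 7 / 1.704 = 4.107
S₃ = 4.107 × 75^0.2444 = 4.107 × 2.873 ≈ 11.8

12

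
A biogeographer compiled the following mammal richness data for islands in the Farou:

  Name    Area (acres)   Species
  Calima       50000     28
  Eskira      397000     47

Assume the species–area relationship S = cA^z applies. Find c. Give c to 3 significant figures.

1.87

z = ln(S₂/S₁) / ln(A₂/A₁) = ln(47/28) / ln(397000/50000) = 0.5179 / 2.0719 = 0.2500
c = S₁ / A₁^z = 28 / 50000^0.2500 = 28 / 14.95 = 1.873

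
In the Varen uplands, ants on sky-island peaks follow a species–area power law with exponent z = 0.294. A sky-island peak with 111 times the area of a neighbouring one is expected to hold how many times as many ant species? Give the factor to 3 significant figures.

S₂/S₁ = (A₂/A₁)^z = 111^0.294
ln(S₂/S₁) = 0.294 × ln 111 = 0.294 × 4.7095 = 1.3846
S₂/S₁ = e^1.3846 ≈ 3.993

3.99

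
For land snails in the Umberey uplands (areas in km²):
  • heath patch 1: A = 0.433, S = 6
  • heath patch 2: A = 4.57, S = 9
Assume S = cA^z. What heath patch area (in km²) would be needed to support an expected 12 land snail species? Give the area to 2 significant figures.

24 km²

z = ln(9/6) / ln(4.57/0.433) = 0.4055 / 2.3565 = 0.1721
c = 6 / 0.433^0.1721 = 6 / 0.8659 = 6.929
A = (12/6.929)^(1/0.1721) ⇒ ln A = ln(1.732)/0.1721 = 3.1915
A = e^3.1915 ≈ 24.32 km²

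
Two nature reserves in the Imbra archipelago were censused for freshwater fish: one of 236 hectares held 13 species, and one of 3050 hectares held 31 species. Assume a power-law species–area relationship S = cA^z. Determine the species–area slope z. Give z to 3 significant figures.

0.340

Taking logs: ln S = ln c + z ln A, so z = (ln S₂ − ln S₁)/(ln A₂ − ln A₁).
z = ln(31/13) / ln(3050/236) = ln(2.385) / ln(12.92) = 0.8690 / 2.5591 = 0.3396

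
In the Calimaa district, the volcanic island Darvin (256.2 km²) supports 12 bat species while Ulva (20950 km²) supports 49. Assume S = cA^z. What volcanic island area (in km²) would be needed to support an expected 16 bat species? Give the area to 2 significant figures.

630 km²

z = ln(49/12) / ln(20950/256.2) = 1.4069 / 4.4039 = 0.3195
c = 12 / 256.2^0.3195 = 12 / 5.881 = 2.04
A = (16/2.04)^(1/0.3195) ⇒ ln A = ln(7.842)/0.3195 = 6.4465
A = e^6.4465 ≈ 630.5 km²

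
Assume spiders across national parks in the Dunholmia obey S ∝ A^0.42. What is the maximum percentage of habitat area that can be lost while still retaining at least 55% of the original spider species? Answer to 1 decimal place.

75.9%

Need (A_new/A_old)^0.42 = 0.55, so A_new/A_old = 0.55^(1/0.42) = 0.55^2.381
ln(A_new/A_old) = ln 0.55 / 0.42 = -0.5978 / 0.42 = -1.4234
A_new/A_old = e^-1.4234 ≈ 0.2409
Fraction that can be lost = 1 − 0.2409 = 0.7591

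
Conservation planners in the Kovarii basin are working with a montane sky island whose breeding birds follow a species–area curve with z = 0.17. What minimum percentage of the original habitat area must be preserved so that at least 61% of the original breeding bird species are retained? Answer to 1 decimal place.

5.5%

Need (A_new/A_old)^0.17 = 0.61, so A_new/A_old = 0.61^(1/0.17) = 0.61^5.882
ln(A_new/A_old) = ln 0.61 / 0.17 = -0.4943 / 0.17 = -2.9076
A_new/A_old = e^-2.9076 ≈ 0.05461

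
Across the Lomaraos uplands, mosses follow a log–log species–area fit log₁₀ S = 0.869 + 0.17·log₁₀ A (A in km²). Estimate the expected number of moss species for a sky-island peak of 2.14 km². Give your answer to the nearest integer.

8

S = 7.396 × 2.14^0.17
ln S = ln 7.396 + 0.17 × ln 2.14 = 2.0009 + 0.17 × 0.7608 = 2.1303
S = e^2.1303 ≈ 8.417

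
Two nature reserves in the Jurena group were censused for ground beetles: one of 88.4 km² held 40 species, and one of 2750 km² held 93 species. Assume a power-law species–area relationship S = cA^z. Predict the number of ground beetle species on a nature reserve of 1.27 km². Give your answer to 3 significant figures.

14.1

z = ln(93/40) / ln(2750/88.4) = 0.8437 / 3.4375 = 0.2454
c = 40 / 88.4^0.2454 = 40 / 3.004 = 13.31
S₃ = 13.31 × 1.27^0.2454 = 13.31 × 1.06 ≈ 14.12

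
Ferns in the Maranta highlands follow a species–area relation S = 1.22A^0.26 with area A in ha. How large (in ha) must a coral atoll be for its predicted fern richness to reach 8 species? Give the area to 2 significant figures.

1400 ha

8 = 1.22 × A^0.26  ⇒  A^0.26 = 8/1.22 = 6.557
ln A = ln(6.557) / 0.26 = 1.8806 / 0.26 = 7.2330
A = e^7.2330 ≈ 1384 ha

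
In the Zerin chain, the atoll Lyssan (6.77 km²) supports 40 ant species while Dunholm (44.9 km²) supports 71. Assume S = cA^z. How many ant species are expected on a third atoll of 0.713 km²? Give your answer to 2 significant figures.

z = ln(71/40) / ln(44.9/6.77) = 0.5738 / 1.8919 = 0.3033
c = 40 / 6.77^0.3033 = 40 / 1.786 = 22.4
S₃ = 22.4 × 0.713^0.3033 = 22.4 × 0.9025 ≈ 20.21

20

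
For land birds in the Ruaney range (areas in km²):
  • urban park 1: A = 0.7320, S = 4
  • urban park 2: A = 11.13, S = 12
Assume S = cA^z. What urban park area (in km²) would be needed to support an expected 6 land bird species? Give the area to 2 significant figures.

2.0 km²

z = ln(12/4) / ln(11.13/0.732) = 1.0986 / 2.7216 = 0.4037
c = 4 / 0.732^0.4037 = 4 / 0.8817 = 4.537
A = (6/4.537)^(1/0.4037) ⇒ ln A = ln(1.323)/0.4037 = 0.6925
A = e^0.6925 ≈ 1.999 km²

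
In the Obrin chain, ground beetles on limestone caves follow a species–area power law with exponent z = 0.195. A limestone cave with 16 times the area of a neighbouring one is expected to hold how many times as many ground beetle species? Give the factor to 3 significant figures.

1.72

S₂/S₁ = (A₂/A₁)^z = 16^0.195
ln(S₂/S₁) = 0.195 × ln 16 = 0.195 × 2.7726 = 0.5407
S₂/S₁ = e^0.5407 ≈ 1.717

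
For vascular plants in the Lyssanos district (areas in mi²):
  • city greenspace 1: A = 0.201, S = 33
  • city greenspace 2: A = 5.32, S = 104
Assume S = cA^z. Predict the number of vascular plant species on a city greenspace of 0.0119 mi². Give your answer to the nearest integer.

z = ln(104/33) / ln(5.32/0.201) = 1.1479 / 3.2759 = 0.3504
c = 33 / 0.201^0.3504 = 33 / 0.57 = 57.9
S₃ = 57.9 × 0.0119^0.3504 = 57.9 × 0.2117 ≈ 12.26

12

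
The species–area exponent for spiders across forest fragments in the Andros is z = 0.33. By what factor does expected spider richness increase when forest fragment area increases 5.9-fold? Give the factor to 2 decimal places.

S₂/S₁ = (A₂/A₁)^z = 5.9^0.33
ln(S₂/S₁) = 0.33 × ln 5.9 = 0.33 × 1.7750 = 0.5857
S₂/S₁ = e^0.5857 ≈ 1.796

1.80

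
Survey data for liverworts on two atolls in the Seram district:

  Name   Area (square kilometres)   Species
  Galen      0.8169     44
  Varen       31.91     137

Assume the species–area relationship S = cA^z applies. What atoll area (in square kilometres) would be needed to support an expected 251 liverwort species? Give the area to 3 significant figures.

225 square kilometres

z = ln(137/44) / ln(31.91/0.8169) = 1.1358 / 3.6652 = 0.3099
c = 44 / 0.8169^0.3099 = 44 / 0.9393 = 46.85
A = (251/46.85)^(1/0.3099) ⇒ ln A = ln(5.358)/0.3099 = 5.4168
A = e^5.4168 ≈ 225.1 square kilometres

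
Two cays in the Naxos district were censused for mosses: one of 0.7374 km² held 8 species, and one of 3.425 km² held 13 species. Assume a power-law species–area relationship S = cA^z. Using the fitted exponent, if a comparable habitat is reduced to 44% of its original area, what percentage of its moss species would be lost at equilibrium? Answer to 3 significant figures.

22.9%

z = ln(13/8) / ln(3.425/0.7374) = 0.4855 / 1.5357 = 0.3161
S_new/S_old = (A_new/A_old)^z = 0.44^0.3161 = exp(0.3161 × -0.8210) = 0.7714
Fraction lost = 1 − 0.7714 = 0.2286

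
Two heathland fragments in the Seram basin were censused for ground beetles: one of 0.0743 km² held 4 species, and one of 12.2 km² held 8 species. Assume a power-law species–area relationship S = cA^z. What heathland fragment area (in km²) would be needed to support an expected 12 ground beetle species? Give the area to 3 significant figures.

z = ln(8/4) / ln(12.2/0.0743) = 0.6931 / 5.1011 = 0.1359
c = 4 / 0.0743^0.1359 = 4 / 0.7024 = 5.695
A = (12/5.695)^(1/0.1359) ⇒ ln A = ln(2.107)/0.1359 = 5.4854
A = e^5.4854 ≈ 241.1 km²

241 km²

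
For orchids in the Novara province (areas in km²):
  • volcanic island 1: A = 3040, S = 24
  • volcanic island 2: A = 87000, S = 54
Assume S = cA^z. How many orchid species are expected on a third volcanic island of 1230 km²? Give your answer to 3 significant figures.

z = ln(54/24) / ln(87000/3040) = 0.8109 / 3.3541 = 0.2418
c = 24 / 3040^0.2418 = 24 / 6.951 = 3.453
S₃ = 3.453 × 1230^0.2418 = 3.453 × 5.586 ≈ 19.28

19.3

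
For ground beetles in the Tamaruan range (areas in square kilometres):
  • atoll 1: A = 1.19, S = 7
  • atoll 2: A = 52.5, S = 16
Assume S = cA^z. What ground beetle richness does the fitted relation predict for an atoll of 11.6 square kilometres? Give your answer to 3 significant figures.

11.5

z = ln(16/7) / ln(52.5/1.19) = 0.8267 / 3.7869 = 0.2183
c = 7 / 1.19^0.2183 = 7 / 1.039 = 6.739
S₃ = 6.739 × 11.6^0.2183 = 6.739 × 1.708 ≈ 11.51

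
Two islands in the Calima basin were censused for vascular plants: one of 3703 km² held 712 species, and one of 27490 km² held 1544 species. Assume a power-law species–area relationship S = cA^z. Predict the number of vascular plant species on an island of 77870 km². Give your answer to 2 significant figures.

z = ln(1544/712) / ln(27490/3703) = 0.7741 / 2.0047 = 0.3861
c = 712 / 3703^0.3861 = 712 / 23.87 = 29.82
S₃ = 29.82 × 77870^0.3861 = 29.82 × 77.39 ≈ 2308

2300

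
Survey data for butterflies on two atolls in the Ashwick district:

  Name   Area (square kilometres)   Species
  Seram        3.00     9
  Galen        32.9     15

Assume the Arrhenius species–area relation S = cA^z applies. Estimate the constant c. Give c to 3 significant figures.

7.12

z = ln(S₂/S₁) / ln(A₂/A₁) = ln(15/9) / ln(32.9/3) = 0.5108 / 2.3949 = 0.2133
c = S₁ / A₁^z = 9 / 3^0.2133 = 9 / 1.264 = 7.12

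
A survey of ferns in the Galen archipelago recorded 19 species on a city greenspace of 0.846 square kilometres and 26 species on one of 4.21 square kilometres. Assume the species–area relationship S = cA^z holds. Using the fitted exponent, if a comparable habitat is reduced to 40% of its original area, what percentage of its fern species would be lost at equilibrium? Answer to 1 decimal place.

z = ln(26/19) / ln(4.21/0.846) = 0.3137 / 1.6047 = 0.1955
S_new/S_old = (A_new/A_old)^z = 0.4^0.1955 = exp(0.1955 × -0.9163) = 0.836
Fraction lost = 1 − 0.836 = 0.164

16.4%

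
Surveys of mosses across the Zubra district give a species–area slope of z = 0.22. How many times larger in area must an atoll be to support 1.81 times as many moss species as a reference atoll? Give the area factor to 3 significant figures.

14.8

(A₂/A₁)^0.22 = 1.81, so A₂/A₁ = 1.81^(1/0.22) = 1.81^4.545
ln(A₂/A₁) = ln 1.81 / 0.22 = 0.5933 / 0.22 = 2.6969
A₂/A₁ = e^2.6969 ≈ 14.83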